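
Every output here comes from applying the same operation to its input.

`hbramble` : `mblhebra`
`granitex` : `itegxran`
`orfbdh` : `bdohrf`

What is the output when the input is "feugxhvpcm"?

What's happening: swap the first and last characters, then swap the front and back halves of the string.
Applying that to "feugxhvpcm" gives "hvpcfmeugx".
(Check on "granitex": → "xraniteg" → "itegxran" ✓)

hvpcfmeugx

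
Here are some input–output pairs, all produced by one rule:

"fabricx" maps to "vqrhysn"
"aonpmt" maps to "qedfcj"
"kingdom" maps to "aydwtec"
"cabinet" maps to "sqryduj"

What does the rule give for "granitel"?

whqdyjub

Looking at the pairs, the operation is to shift every letter 10 places backward in the alphabet (wrapping around).
For "granitel" the result is "whqdyjub".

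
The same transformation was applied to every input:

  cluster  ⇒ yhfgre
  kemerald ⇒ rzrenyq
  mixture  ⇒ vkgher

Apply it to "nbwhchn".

ojupua

The rule is to delete the first character, then shift every letter 13 places forward in the alphabet (wrapping around) — i.e. ROT13.
For "nbwhchn", step one produces "bwhchn"; step two turns that into "ojupua".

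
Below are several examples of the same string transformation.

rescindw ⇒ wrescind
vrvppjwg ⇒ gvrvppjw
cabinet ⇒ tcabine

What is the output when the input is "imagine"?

Each output is the input with this applied: move the last character to the front.
Doing the same to "imagine": "eimagin".

eimagin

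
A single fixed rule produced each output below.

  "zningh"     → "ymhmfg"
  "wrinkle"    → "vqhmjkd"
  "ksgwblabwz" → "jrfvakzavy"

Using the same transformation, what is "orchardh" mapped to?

nqbgzqcg

Rule — shift every letter 1 place backward in the alphabet (wrapping around).
Applying that to "orchardh" gives "nqbgzqcg".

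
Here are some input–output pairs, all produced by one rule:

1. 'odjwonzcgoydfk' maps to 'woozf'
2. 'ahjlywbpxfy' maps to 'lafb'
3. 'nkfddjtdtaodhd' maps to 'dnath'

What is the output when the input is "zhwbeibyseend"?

The rule is to keep one character in every 3, starting at position 1 (positions 1st, 4th, 7th, ...), then swap each adjacent pair of characters (1↔2, 3↔4, ...).
Applying both steps to "zhwbeibyseend": "zbbed", then "bzebd".

bzebd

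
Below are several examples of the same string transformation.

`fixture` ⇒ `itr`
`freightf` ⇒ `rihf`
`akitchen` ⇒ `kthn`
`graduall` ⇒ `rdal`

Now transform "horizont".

Each output is the input with this applied: keep every other character starting from the second (positions 2nd, 4th, 6th, ...).
Applying that to "horizont" gives "oiot".

oiot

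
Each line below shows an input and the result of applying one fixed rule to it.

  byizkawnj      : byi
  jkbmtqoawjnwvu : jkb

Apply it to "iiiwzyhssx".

iii

What's happening: keep only the first 3 characters.
So "iiiwzyhssx" becomes "iii".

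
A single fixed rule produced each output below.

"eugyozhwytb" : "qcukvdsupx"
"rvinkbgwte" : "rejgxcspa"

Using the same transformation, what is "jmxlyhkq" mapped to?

Each output is the input with this applied: shift every letter 4 places backward in the alphabet (wrapping around), then delete the first character.
Applying both steps to "jmxlyhkq": "fithudgm", then "ithudgm".

ithudgm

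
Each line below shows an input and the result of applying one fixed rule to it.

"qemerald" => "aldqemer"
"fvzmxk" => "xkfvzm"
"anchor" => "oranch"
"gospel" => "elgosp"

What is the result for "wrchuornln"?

rnlnwrchuo

Rule — move the first character to the end, then swap the front and back halves of the string.
For "wrchuornln", step one produces "rchuornlnw"; step two turns that into "rnlnwrchuo".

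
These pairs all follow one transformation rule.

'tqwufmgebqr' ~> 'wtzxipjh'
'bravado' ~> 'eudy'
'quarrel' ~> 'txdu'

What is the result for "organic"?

rujd

The transformation: shift every letter 3 places forward in the alphabet (wrapping around), then delete the last 3 characters.
Starting from "organic": after the first operation, "rujdqlf"; after the second, "rujd".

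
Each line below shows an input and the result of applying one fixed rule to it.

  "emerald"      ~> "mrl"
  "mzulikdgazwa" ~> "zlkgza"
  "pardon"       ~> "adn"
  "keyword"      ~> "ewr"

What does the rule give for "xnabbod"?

nbo

The pattern: keep every other character starting from the second (positions 2nd, 4th, 6th, ...).
Applying that to "xnabbod" gives "nbo".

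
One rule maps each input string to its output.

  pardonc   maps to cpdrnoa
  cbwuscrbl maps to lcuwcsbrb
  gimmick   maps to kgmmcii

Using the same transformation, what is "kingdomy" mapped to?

mkgnodyi

What's happening: swap each adjacent pair of characters (1↔2, 3↔4, ...), then swap the first and last characters.
For "kingdomy", step one produces "ikgnodym"; step two turns that into "mkgnodyi".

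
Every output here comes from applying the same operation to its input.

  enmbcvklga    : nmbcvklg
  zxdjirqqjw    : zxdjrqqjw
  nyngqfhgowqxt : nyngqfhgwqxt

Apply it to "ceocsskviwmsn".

What's happening: remove every vowel.
"ceocsskviwmsn" → "ccsskvwmsn".

ccsskvwmsn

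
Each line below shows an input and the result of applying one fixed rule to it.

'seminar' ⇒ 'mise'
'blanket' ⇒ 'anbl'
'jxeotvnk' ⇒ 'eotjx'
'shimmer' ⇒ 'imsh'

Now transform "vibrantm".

bravi

In each case the input is transformed by: delete the last 3 characters, then move the first 2 characters to the end (rotate left by 2).
On "vibrantm" that produces "bravi".
(Check on "blanket": → "blan" → "anbl" ✓)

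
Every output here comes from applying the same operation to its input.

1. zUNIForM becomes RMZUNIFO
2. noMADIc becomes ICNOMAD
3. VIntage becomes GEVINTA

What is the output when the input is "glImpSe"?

In each case the input is transformed by: move the last 2 characters to the front (rotate right by 2), then convert every letter to uppercase.
On "glImpSe": the first step gives "SeglImp", and the second then gives "SEGLIMP".
(Check on "VIntage": → "geVInta" → "GEVINTA" ✓)

SEGLIMP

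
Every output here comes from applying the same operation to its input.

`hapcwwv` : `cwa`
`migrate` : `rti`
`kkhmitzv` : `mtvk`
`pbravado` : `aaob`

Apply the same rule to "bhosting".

Each output is the input with this applied: keep every other character starting from the second (positions 2nd, 4th, 6th, ...), then move the first character to the end.
So "bhosting" becomes "sigh".

sigh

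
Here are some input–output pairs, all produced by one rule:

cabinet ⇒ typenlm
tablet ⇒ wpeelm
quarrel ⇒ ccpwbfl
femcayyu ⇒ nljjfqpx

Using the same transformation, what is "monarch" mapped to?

In each case the input is transformed by: move the first 3 characters to the end (rotate left by 3), then shift every letter 11 places forward in the alphabet (wrapping around).
Working it through for "monarch": intermediate "archmon", final "lcnsxzy".
(Check on "tablet": → "lettab" → "wpeelm" ✓)

lcnsxzy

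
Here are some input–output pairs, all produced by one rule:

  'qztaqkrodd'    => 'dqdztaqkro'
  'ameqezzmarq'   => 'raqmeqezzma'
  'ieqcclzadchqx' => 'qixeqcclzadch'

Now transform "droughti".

In each case the input is transformed by: swap the first and last characters, then move the last 2 characters to the front (rotate right by 2).
"droughti" → "iroughtd" → "tdirough".
(Check on "ieqcclzadchqx": → "xeqcclzadchqi" → "qixeqcclzadch" ✓)

tdirough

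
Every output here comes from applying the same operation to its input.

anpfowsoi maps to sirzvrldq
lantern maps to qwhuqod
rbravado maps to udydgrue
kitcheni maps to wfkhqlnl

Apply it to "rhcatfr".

fdwiuuk

Looking at the pairs, the operation is to shift every letter 3 places forward in the alphabet (wrapping around), then move the first 2 characters to the end (rotate left by 2).
Applying both steps to "rhcatfr": "ukfdwiu", then "fdwiuuk".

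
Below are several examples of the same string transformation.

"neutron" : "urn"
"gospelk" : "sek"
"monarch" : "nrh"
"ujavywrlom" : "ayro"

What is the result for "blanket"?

akt

The rule is to delete the first 2 characters, then keep every other character starting from the first (positions 1st, 3rd, 5th, ...).
Applying that to "blanket" gives "akt".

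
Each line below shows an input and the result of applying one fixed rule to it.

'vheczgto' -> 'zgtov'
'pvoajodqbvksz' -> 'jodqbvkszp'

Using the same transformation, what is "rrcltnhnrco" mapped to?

tnhnrcor

The rule is to move the first character to the end, then delete the first 3 characters.
Applying both steps to "rrcltnhnrco": "rcltnhnrcor", then "tnhnrcor".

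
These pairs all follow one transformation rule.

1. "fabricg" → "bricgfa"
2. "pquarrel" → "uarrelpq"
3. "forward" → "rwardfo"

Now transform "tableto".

Each output is the input with this applied: move the first 2 characters to the end (rotate left by 2).
So "tableto" becomes "bletota".

bletota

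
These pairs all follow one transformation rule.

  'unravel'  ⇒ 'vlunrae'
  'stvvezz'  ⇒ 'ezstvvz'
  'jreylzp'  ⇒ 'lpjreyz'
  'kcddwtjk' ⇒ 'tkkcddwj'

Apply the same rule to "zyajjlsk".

The transformation: move the last 2 characters to the front (rotate right by 2), then swap the first and last characters.
Starting from "zyajjlsk": after the first operation, "skzyajjl"; after the second, "lkzyajjs".

lkzyajjs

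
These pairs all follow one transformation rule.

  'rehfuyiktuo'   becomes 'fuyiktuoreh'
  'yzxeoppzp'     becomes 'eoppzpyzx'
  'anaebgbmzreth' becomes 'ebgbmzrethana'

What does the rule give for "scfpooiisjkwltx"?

Each output is the input with this applied: move the first 3 characters to the end (rotate left by 3).
On "scfpooiisjkwltx" that produces "pooiisjkwltxscf".

pooiisjkwltxscf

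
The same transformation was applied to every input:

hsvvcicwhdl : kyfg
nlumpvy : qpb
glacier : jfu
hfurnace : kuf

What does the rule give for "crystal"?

In each case the input is transformed by: keep one character in every 3, starting at position 1 (positions 1st, 4th, 7th, ...), then shift every letter 3 places forward in the alphabet (wrapping around).
Working it through for "crystal": intermediate "csl", final "fvo".

fvo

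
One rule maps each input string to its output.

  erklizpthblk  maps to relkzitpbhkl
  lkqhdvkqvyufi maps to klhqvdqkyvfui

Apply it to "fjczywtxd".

In each case the input is transformed by: swap each adjacent pair of characters (1↔2, 3↔4, ...).
Applying that to "fjczywtxd" gives "jfzcwyxtd".

jfzcwyxtd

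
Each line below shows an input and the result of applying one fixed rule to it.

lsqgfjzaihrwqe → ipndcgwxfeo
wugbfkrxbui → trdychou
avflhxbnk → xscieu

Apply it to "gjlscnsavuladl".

What's happening: shift every letter 3 places backward in the alphabet (wrapping around), then delete the last 3 characters.
On "gjlscnsavuladl": the first step gives "dgipzkpxsrixai", and the second then gives "dgipzkpxsri".

dgipzkpxsri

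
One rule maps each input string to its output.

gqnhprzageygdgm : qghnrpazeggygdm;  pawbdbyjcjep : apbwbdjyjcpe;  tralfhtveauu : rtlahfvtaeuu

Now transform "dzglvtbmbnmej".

zdlgtvmbnbemj

Rule — swap each adjacent pair of characters (1↔2, 3↔4, ...).
"dzglvtbmbnmej" → "zdlgtvmbnbemj".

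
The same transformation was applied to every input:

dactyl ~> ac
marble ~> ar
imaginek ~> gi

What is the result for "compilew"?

The pattern: move the last 3 characters to the front (rotate right by 3), then keep only the last 2 characters.
"compilew" → "lewcompi" → "pi".

pi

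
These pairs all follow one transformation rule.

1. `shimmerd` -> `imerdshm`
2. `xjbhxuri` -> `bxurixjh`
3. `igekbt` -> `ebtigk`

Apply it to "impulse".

Rule — move the first 3 characters to the end (rotate left by 3), then swap the first and last characters.
Applying both steps to "impulse": "ulseimp", then "plseimu".

plseimu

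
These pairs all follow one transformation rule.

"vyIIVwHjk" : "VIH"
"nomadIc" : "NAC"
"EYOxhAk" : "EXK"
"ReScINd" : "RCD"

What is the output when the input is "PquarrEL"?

PAE

The pattern: keep one character in every 3, starting at position 1 (positions 1st, 4th, 7th, ...), then convert every letter to uppercase.
Starting from "PquarrEL": after the first operation, "PaE"; after the second, "PAE".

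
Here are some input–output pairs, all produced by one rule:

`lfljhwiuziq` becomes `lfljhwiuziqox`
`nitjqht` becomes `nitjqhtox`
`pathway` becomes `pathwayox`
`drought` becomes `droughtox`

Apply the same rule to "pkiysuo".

pkiysuoox

The transformation: append "ox".
On "pkiysuo" that produces "pkiysuoox".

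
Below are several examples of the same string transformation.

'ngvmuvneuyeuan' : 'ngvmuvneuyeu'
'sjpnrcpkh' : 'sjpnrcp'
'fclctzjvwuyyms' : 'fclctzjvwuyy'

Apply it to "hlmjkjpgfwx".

Each output is the input with this applied: delete the last 2 characters.
For "hlmjkjpgfwx" the result is "hlmjkjpgf".

hlmjkjpgf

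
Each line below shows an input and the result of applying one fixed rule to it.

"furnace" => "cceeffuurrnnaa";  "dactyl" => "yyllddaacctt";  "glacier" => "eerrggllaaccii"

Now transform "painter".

eerrppaaiinntt

Each output is the input with this applied: move the last 2 characters to the front (rotate right by 2), then double every character.
Applying both steps to "painter": "erpaint", then "eerrppaaiinntt".
(Check on "dactyl": → "yldact" → "yyllddaacctt" ✓)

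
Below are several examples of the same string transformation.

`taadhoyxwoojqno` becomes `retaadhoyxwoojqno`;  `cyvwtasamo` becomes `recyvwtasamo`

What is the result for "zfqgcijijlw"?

rezfqgcijijlw

The rule is to prepend "re".
So "zfqgcijijlw" becomes "rezfqgcijijlw".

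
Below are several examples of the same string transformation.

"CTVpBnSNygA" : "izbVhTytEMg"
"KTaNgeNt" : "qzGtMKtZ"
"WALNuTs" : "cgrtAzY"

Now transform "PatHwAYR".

vGZnCgex

The rule is to shift every letter 6 places forward in the alphabet (wrapping around), then flip the case of every letter.
Starting from "PatHwAYR": after the first operation, "VgzNcGEX"; after the second, "vGZnCgex".
(Check on "CTVpBnSNygA": → "IZBvHtYTemG" → "izbVhTytEMg" ✓)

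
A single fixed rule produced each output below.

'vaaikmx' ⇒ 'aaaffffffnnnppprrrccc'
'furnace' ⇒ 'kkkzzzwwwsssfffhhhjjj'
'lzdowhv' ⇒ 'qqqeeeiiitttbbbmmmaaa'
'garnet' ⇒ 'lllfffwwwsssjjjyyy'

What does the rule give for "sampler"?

xxxfffrrruuuqqqjjjwww

Rule — shift every letter 5 places forward in the alphabet (wrapping around), then repeat every character 3 times.
For "sampler" the result is "xxxfffrrruuuqqqjjjwww".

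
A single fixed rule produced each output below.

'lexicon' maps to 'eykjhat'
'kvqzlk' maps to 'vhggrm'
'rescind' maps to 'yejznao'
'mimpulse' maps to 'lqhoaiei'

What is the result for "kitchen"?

ydajgep

The rule is to shift every letter 4 places backward in the alphabet (wrapping around), then move the first 3 characters to the end (rotate left by 3).
Applying both steps to "kitchen": "gepydaj", then "ydajgep".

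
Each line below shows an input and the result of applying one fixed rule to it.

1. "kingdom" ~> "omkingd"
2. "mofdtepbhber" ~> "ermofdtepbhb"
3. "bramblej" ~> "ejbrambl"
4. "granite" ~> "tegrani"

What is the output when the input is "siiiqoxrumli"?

Rule — move the last 2 characters to the front (rotate right by 2).
Doing the same to "siiiqoxrumli": "lisiiiqoxrum".

lisiiiqoxrum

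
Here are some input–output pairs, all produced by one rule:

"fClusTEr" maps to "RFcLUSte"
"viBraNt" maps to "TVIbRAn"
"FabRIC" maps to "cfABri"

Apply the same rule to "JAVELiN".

Each output is the input with this applied: move the last character to the front, then flip the case of every letter.
Starting from "JAVELiN": after the first operation, "NJAVELi"; after the second, "njavelI".

njavelI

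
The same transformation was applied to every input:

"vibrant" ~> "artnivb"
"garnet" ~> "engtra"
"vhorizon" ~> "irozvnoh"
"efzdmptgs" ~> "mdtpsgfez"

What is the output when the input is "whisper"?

psrehwi

What's happening: move the first 3 characters to the end (rotate left by 3), then swap each adjacent pair of characters (1↔2, 3↔4, ...).
For "whisper" the result is "psrehwi".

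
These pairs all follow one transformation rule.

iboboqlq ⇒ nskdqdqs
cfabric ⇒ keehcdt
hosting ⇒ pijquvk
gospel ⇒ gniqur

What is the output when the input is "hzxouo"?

The transformation: shift every letter 2 places forward in the alphabet (wrapping around), then move the last 2 characters to the front (rotate right by 2).
For "hzxouo", step one produces "jbzqwq"; step two turns that into "wqjbzq".

wqjbzq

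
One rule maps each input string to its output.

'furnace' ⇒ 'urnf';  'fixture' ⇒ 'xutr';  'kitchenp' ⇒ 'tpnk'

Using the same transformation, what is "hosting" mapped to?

Rule — sort the characters into reverse alphabetical order, then keep only the first 4 characters.
So "hosting" becomes "tson".

tson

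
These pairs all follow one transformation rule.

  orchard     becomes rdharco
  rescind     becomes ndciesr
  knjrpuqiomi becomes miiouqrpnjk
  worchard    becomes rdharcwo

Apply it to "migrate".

teraigm

The transformation: reverse the string, then swap each adjacent pair of characters (1↔2, 3↔4, ...).
Applying that to "migrate" gives "teraigm".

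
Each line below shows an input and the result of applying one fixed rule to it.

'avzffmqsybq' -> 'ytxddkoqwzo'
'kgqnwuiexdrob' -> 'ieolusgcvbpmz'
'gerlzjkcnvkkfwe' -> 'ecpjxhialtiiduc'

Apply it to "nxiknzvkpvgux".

Rule — shift every letter 2 places backward in the alphabet (wrapping around).
Doing the same to "nxiknzvkpvgux": "lvgilxtintesv".

lvgilxtintesv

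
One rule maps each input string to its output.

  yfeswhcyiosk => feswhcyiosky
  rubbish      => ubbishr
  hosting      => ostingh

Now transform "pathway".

What's happening: move the first character to the end.
"pathway" → "athwayp".

athwayp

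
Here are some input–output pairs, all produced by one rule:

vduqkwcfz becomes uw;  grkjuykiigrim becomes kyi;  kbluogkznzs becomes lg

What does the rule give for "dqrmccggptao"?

rcp

Rule — keep one character in every 3, starting at position 3 (positions 3rd, 6th, 9th, ...), then delete the last character.
Starting from "dqrmccggptao": after the first operation, "rcpo"; after the second, "rcp".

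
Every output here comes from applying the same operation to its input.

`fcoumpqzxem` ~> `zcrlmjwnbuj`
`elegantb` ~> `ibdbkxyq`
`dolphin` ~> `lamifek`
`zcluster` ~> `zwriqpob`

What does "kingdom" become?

In each case the input is transformed by: shift every letter 3 places backward in the alphabet (wrapping around), then swap each adjacent pair of characters (1↔2, 3↔4, ...).
On "kingdom": the first step gives "hfkdalj", and the second then gives "fhdklaj".

fhdklaj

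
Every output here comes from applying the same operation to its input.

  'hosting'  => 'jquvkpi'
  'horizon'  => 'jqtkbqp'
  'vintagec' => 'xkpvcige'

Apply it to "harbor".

jctdqt

Each output is the input with this applied: shift every letter 2 places forward in the alphabet (wrapping around).
"harbor" → "jctdqt".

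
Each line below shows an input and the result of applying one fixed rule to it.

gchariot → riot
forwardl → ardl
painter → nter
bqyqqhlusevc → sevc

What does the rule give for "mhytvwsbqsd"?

Rule — keep only the last 4 characters.
So "mhytvwsbqsd" becomes "bqsd".

bqsd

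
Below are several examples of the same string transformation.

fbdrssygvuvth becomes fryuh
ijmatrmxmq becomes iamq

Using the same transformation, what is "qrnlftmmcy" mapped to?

qlmy

Rule — keep one character in every 3, starting at position 1 (positions 1st, 4th, 7th, ...).
"qrnlftmmcy" → "qlmy".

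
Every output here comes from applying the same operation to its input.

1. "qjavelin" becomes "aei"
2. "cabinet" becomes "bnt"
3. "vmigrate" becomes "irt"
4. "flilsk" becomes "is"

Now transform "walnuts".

lus

Rule — delete the first character, then keep every other character starting from the second (positions 2nd, 4th, 6th, ...).
Applying that to "walnuts" gives "lus".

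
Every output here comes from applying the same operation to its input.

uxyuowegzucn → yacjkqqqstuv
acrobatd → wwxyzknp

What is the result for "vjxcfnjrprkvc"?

yybffgjlnnrrt

In each case the input is transformed by: sort the characters into alphabetical order, then shift every letter 4 places backward in the alphabet (wrapping around).
Working it through for "vjxcfnjrprkvc": intermediate "ccfjjknprrvvx", final "yybffgjlnnrrt".
(Check on "uxyuowegzucn": → "cegnouuuwxyz" → "yacjkqqqstuv" ✓)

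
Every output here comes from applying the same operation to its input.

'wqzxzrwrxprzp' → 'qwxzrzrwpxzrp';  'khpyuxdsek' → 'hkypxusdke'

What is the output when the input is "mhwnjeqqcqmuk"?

hmnwejqqqcumk

Looking at the pairs, the operation is to swap each adjacent pair of characters (1↔2, 3↔4, ...).
So "mhwnjeqqcqmuk" becomes "hmnwejqqqcumk".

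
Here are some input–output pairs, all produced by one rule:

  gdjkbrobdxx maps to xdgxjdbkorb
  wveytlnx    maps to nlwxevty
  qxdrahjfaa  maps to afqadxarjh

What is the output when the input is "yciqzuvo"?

vuyoiczq

Each output is the input with this applied: move the last 3 characters to the front (rotate right by 3), then swap each adjacent pair of characters (1↔2, 3↔4, ...).
Applying both steps to "yciqzuvo": "uvoyciqz", then "vuyoiczq".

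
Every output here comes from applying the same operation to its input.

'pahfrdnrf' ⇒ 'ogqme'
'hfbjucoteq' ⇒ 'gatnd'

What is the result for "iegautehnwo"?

hftdmn

The pattern: shift every letter 1 place backward in the alphabet (wrapping around), then keep every other character starting from the first (positions 1st, 3rd, 5th, ...).
"iegautehnwo" → "hftdmn".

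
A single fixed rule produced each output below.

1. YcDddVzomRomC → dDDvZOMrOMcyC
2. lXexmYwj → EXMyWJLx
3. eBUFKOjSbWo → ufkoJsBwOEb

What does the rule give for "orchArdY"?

The transformation: flip the case of every letter, then move the first 2 characters to the end (rotate left by 2).
Starting from "orchArdY": after the first operation, "ORCHaRDy"; after the second, "CHaRDyOR".
(Check on "eBUFKOjSbWo": → "EbufkoJsBwO" → "ufkoJsBwOEb" ✓)

CHaRDyOR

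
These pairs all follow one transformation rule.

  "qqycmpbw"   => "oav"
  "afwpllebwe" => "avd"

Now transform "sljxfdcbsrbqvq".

In each case the input is transformed by: shift every letter 1 place backward in the alphabet (wrapping around), then keep only the last 3 characters.
Working it through for "sljxfdcbsrbqvq": intermediate "rkiwecbarqapup", final "pup".

pup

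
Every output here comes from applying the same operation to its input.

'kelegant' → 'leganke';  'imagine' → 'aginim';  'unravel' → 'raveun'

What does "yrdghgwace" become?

The pattern: delete the last character, then move the first 2 characters to the end (rotate left by 2).
"yrdghgwace" → "yrdghgwac" → "dghgwacyr".
(Check on "imagine": → "imagin" → "aginim" ✓)

dghgwacyr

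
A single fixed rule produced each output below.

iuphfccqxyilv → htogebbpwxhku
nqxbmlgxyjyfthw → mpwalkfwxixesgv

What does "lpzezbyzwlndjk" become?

koydyaxyvkmcij

Looking at the pairs, the operation is to shift every letter 1 place backward in the alphabet (wrapping around).
So "lpzezbyzwlndjk" becomes "koydyaxyvkmcij".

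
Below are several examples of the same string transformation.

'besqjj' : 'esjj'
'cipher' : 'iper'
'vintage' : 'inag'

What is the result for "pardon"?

Each output is the input with this applied: double every character, then keep one character in every 3, starting at position 3 (positions 3rd, 6th, 9th, ...).
Starting from "pardon": after the first operation, "ppaarrddoonn"; after the second, "aron".

aron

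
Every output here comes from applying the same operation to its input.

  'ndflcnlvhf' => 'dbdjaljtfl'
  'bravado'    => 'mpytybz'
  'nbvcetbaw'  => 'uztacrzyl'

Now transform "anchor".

plafmy

Rule — shift every letter 2 places backward in the alphabet (wrapping around), then swap the first and last characters.
On "anchor" that produces "plafmy".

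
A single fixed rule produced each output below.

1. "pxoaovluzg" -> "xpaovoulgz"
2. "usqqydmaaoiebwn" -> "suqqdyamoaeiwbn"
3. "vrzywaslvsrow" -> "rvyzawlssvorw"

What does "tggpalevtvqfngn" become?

gtpglavevtfqgnn

In each case the input is transformed by: swap each adjacent pair of characters (1↔2, 3↔4, ...).
So "tggpalevtvqfngn" becomes "gtpglavevtfqgnn".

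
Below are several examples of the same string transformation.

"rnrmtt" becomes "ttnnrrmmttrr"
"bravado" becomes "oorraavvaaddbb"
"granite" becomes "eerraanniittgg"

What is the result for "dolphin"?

nnoollpphhiidd

The transformation: swap the first and last characters, then double every character.
On "dolphin": the first step gives "nolphid", and the second then gives "nnoollpphhiidd".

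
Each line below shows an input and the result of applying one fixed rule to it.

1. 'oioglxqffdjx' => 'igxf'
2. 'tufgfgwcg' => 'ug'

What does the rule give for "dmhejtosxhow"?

Rule — keep every other character starting from the second (positions 2nd, 4th, 6th, ...), then delete the last 2 characters.
So "dmhejtosxhow" becomes "mets".
(Check on "tufgfgwcg": → "uggc" → "ug" ✓)

mets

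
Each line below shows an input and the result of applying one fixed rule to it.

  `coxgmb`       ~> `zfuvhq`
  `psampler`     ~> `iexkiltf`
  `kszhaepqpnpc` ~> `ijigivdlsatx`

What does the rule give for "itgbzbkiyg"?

Looking at the pairs, the operation is to shift every letter 7 places backward in the alphabet (wrapping around), then swap the front and back halves of the string.
Working it through for "itgbzbkiyg": intermediate "bmzusudbrz", final "udbrzbmzus".

udbrzbmzus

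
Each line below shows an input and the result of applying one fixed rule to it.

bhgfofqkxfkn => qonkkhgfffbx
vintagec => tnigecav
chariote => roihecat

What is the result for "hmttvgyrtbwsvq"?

wvvtttsrqmhgby

The rule is to sort the characters into reverse alphabetical order, then move the first character to the end.
Applying both steps to "hmttvgyrtbwsvq": "ywvvtttsrqmhgb", then "wvvtttsrqmhgby".
(Check on "bhgfofqkxfkn": → "xqonkkhgfffb" → "qonkkhgfffbx" ✓)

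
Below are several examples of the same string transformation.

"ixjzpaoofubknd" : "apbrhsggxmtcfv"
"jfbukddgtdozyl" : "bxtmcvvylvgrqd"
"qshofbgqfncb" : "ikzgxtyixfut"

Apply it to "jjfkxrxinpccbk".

The transformation: shift every letter 8 places backward in the alphabet (wrapping around).
For "jjfkxrxinpccbk" the result is "bbxcpjpafhuutc".

bbxcpjpafhuutc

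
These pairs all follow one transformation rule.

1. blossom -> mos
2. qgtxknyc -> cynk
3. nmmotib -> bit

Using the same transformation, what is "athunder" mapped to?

The transformation: take characters alternately from the front and the back (1st, last, 2nd, 2nd-last, ...), then keep every other character starting from the second (positions 2nd, 4th, 6th, ...).
Working it through for "athunder": intermediate "artehdun", final "redn".

redn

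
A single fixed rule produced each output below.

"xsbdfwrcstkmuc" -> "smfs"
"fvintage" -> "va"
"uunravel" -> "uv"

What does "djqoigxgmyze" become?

Looking at the pairs, the operation is to take characters alternately from the front and the back (1st, last, 2nd, 2nd-last, ...), then keep one character in every 3, starting at position 3 (positions 3rd, 6th, 9th, ...).
"djqoigxgmyze" → "dejzqyomiggx" → "jyix".

jyix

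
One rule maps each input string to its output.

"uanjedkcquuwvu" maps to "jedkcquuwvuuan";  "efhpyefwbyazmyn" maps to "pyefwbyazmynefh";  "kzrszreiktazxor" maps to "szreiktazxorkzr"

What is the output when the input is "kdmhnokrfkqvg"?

hnokrfkqvgkdm

Each output is the input with this applied: move the first 3 characters to the end (rotate left by 3).
Doing the same to "kdmhnokrfkqvg": "hnokrfkqvgkdm".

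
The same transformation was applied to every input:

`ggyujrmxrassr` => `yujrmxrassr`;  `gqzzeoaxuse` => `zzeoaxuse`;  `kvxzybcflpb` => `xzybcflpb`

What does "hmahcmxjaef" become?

ahcmxjaef

Looking at the pairs, the operation is to delete the first 2 characters.
For "hmahcmxjaef" the result is "ahcmxjaef".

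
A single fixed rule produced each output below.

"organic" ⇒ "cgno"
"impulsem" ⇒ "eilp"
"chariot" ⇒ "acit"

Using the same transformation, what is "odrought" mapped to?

What's happening: keep every other character starting from the first (positions 1st, 3rd, 5th, ...), then sort the characters into alphabetical order.
On "odrought": the first step gives "oruh", and the second then gives "horu".

horu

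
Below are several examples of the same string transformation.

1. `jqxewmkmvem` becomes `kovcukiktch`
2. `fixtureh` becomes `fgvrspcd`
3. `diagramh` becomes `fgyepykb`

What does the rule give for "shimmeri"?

gfgkkcpq

Each output is the input with this applied: swap the first and last characters, then shift every letter 2 places backward in the alphabet (wrapping around).
On "shimmeri": the first step gives "ihimmers", and the second then gives "gfgkkcpq".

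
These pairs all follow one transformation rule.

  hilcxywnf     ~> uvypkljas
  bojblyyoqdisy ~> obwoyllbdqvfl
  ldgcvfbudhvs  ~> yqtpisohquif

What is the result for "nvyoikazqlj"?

ailbvxnmdyw

Looking at the pairs, the operation is to shift every letter 13 places forward in the alphabet (wrapping around) — i.e. ROT13.
Doing the same to "nvyoikazqlj": "ailbvxnmdyw".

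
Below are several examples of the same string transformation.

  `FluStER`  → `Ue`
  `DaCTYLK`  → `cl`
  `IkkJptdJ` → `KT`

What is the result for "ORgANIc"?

The rule is to flip the case of every letter, then keep one character in every 3, starting at position 3 (positions 3rd, 6th, 9th, ...).
Starting from "ORgANIc": after the first operation, "orGaniC"; after the second, "Gi".
(Check on "IkkJptdJ": → "iKKjPTDj" → "KT" ✓)

Gi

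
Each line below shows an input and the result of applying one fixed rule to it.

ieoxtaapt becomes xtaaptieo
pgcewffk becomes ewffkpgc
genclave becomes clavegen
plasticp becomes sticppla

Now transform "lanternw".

The transformation: move the first 3 characters to the end (rotate left by 3).
Doing the same to "lanternw": "ternwlan".

ternwlan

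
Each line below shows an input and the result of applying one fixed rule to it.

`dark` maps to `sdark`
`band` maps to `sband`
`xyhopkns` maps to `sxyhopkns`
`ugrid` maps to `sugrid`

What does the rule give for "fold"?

sfold

The rule is to prepend "s".
So "fold" becomes "sfold".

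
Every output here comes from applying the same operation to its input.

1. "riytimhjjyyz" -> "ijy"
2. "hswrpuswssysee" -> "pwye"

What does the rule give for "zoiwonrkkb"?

ok

Each output is the input with this applied: delete the first 3 characters, then keep one character in every 3, starting at position 2 (positions 2nd, 5th, 8th, ...).
"zoiwonrkkb" → "wonrkkb" → "ok".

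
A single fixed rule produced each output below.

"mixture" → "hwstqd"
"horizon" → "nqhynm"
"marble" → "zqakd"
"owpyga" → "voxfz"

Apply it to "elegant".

In each case the input is transformed by: shift every letter 1 place backward in the alphabet (wrapping around), then delete the first character.
"elegant" → "dkdfzms" → "kdfzms".

kdfzms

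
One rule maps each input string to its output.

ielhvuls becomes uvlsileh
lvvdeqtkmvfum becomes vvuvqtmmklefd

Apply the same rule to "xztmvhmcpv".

The transformation: sort the characters into reverse alphabetical order, then swap each adjacent pair of characters (1↔2, 3↔4, ...).
"xztmvhmcpv" → "zxvvtpmmhc" → "xzvvptmmch".

xzvvptmmch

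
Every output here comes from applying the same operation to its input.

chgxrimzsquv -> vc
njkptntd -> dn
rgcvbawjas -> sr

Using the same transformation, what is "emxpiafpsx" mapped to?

xe

What's happening: move the last character to the front, then keep only the first 2 characters.
On "emxpiafpsx": the first step gives "xemxpiafps", and the second then gives "xe".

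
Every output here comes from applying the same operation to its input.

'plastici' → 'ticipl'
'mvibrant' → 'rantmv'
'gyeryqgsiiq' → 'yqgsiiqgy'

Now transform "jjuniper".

Looking at the pairs, the operation is to move the first 2 characters to the end (rotate left by 2), then delete the first 2 characters.
Doing the same to "jjuniper": "iperjj".

iperjj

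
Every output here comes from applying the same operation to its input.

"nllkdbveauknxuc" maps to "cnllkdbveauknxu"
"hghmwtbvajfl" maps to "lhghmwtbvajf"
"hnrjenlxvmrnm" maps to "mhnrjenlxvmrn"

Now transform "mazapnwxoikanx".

xmazapnwxoikan

The rule is to move the last character to the front.
On "mazapnwxoikanx" that produces "xmazapnwxoikan".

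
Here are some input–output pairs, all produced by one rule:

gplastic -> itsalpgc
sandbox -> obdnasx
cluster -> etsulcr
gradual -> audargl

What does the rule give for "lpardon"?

odrapln

The transformation: move the last character to the front, then reverse the string.
Starting from "lpardon": after the first operation, "nlpardo"; after the second, "odrapln".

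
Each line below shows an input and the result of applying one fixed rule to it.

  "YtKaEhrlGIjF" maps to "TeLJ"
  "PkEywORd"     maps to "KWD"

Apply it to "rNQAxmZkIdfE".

The rule is to flip the case of every letter, then keep one character in every 3, starting at position 2 (positions 2nd, 5th, 8th, ...).
"rNQAxmZkIdfE" → "RnqaXMzKiDFe" → "nXKF".

nXKF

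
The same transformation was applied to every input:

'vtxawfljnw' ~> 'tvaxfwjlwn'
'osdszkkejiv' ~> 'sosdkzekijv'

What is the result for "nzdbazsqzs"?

znbdzaqssz

The rule is to swap each adjacent pair of characters (1↔2, 3↔4, ...).
For "nzdbazsqzs" the result is "znbdzaqssz".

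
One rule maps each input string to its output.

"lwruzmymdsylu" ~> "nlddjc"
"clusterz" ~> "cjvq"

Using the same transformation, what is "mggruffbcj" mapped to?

xiwsa

The transformation: shift every letter 9 places backward in the alphabet (wrapping around), then keep every other character starting from the second (positions 2nd, 4th, 6th, ...).
On "mggruffbcj": the first step gives "dxxilwwsta", and the second then gives "xiwsa".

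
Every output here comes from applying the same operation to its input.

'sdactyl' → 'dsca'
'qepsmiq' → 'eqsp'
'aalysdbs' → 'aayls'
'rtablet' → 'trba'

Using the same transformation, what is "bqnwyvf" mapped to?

qbwn

What's happening: delete the last 3 characters, then swap each adjacent pair of characters (1↔2, 3↔4, ...).
Applying both steps to "bqnwyvf": "bqnw", then "qbwn".
(Check on "sdactyl": → "sdac" → "dsca" ✓)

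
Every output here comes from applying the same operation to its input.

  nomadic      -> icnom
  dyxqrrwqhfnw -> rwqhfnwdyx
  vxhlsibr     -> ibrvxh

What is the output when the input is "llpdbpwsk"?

pwskllp

Rule — move the first 3 characters to the end (rotate left by 3), then delete the first 2 characters.
"llpdbpwsk" → "dbpwskllp" → "pwskllp".
(Check on "vxhlsibr": → "lsibrvxh" → "ibrvxh" ✓)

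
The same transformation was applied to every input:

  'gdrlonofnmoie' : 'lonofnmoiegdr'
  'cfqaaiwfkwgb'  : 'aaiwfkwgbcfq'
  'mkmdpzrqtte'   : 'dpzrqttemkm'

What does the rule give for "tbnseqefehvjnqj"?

The transformation: move the first 3 characters to the end (rotate left by 3).
For "tbnseqefehvjnqj" the result is "seqefehvjnqjtbn".

seqefehvjnqjtbn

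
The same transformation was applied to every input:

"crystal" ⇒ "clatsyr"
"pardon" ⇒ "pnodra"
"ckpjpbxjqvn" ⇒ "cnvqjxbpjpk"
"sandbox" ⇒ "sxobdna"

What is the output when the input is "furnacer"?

frecanru

Looking at the pairs, the operation is to reverse the string, then move the last character to the front.
On "furnacer": the first step gives "recanruf", and the second then gives "frecanru".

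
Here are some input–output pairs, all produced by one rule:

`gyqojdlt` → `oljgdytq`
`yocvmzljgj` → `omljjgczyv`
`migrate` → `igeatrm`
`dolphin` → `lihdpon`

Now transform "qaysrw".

rqayws

The transformation: sort the characters into reverse alphabetical order, then move the first 3 characters to the end (rotate left by 3).
Applying both steps to "qaysrw": "ywsrqa", then "rqayws".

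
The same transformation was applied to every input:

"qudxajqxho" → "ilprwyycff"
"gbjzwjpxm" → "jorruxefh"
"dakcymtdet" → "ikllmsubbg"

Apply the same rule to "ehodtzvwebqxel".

Each output is the input with this applied: sort the characters into alphabetical order, then shift every letter 8 places forward in the alphabet (wrapping around).
For "ehodtzvwebqxel" the result is "jlmmmptwybdefh".
(Check on "dakcymtdet": → "acddekmtty" → "ikllmsubbg" ✓)

jlmmmptwybdefh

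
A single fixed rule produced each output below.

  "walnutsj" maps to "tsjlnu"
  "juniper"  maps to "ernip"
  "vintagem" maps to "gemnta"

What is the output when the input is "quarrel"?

elarr

Looking at the pairs, the operation is to delete the first 2 characters, then move the first 3 characters to the end (rotate left by 3).
"quarrel" → "elarr".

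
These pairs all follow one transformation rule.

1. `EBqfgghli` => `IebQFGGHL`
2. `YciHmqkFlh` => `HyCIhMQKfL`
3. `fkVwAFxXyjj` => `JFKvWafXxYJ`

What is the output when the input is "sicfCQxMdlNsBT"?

tSICFcqXmDLnSb

In each case the input is transformed by: move the last character to the front, then flip the case of every letter.
Starting from "sicfCQxMdlNsBT": after the first operation, "TsicfCQxMdlNsB"; after the second, "tSICFcqXmDLnSb".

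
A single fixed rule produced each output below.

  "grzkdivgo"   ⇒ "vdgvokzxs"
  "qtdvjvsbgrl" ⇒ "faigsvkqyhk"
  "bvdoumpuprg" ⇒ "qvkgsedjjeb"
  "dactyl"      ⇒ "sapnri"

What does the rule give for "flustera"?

The transformation: take characters alternately from the front and the back (1st, last, 2nd, 2nd-last, ...), then shift every letter 11 places backward in the alphabet (wrapping around).
On "flustera": the first step gives "falruest", and the second then gives "upagjthi".

upagjthi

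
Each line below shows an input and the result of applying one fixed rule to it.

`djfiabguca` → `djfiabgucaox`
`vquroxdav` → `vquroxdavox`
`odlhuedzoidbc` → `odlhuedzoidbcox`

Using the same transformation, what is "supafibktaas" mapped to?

In each case the input is transformed by: append "ox".
On "supafibktaas" that produces "supafibktaasox".

supafibktaasox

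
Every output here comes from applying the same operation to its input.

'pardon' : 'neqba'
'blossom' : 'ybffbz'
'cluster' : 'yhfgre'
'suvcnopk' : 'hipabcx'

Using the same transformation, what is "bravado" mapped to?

eninqb

The pattern: delete the first character, then shift every letter 13 places forward in the alphabet (wrapping around) — i.e. ROT13.
Applying that to "bravado" gives "eninqb".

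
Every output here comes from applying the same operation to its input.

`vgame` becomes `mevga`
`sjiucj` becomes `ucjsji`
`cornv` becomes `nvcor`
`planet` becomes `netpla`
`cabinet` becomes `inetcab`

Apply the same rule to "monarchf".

archfmon

What's happening: move the first 3 characters to the end (rotate left by 3).
For "monarchf" the result is "archfmon".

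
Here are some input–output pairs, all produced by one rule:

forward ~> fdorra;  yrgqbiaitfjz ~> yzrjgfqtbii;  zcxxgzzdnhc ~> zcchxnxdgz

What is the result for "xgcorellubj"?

xjgbcuolrl

In each case the input is transformed by: take characters alternately from the front and the back (1st, last, 2nd, 2nd-last, ...), then delete the last character.
Applying that to "xgcorellubj" gives "xjgbcuolrl".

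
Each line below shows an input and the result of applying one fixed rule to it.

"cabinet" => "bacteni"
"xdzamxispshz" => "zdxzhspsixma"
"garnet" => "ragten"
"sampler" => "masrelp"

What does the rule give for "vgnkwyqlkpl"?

What's happening: move the first 3 characters to the end (rotate left by 3), then reverse the string.
On "vgnkwyqlkpl": the first step gives "kwyqlkplvgn", and the second then gives "ngvlpklqywk".

ngvlpklqywk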